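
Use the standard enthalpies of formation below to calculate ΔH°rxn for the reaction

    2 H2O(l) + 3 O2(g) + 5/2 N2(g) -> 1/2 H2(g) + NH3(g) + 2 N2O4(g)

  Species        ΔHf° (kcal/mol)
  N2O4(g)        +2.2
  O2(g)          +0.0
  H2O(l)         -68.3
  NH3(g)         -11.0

Products: 1/2·(+0.0) + 1·(-11.0) + 2·(+2.2) = -6.6
Reactants: 2·(-68.3) + 3·(+0.0) + 5/2·(+0.0) = -136.6
ΔH°rxn = (-6.6) − (-136.6) = 130.0 kcal/mol

ΔH°rxn = 130.0 kcal/mol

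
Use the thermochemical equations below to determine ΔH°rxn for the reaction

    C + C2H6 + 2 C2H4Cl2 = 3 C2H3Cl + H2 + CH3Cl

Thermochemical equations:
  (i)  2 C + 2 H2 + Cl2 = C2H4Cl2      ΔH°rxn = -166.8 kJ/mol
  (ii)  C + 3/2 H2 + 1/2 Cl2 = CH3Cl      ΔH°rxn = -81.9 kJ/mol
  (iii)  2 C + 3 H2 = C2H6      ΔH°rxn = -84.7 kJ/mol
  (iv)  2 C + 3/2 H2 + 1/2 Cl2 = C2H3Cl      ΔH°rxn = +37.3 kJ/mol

ΔH°rxn = 448.3 kJ/mol

(i) reversed and × 2 (reverse to put C2H4Cl2 on the reactant side; ×2 to match 2 C2H4Cl2 in the target): (-2)·(-166.8) = +333.6 kJ/mol
(ii) as written (CH3Cl already on the product side): -81.9 kJ/mol
(iii) reversed (reverse to put C2H6 on the reactant side): +84.7 kJ/mol
(iv) × 3 (scale by 3 for the 3 C2H3Cl): (3)·(+37.3) = +111.9 kJ/mol
ΔH°rxn = (+333.6) + (-81.9) + (+84.7) + (+111.9) = 448.3 kJ/mol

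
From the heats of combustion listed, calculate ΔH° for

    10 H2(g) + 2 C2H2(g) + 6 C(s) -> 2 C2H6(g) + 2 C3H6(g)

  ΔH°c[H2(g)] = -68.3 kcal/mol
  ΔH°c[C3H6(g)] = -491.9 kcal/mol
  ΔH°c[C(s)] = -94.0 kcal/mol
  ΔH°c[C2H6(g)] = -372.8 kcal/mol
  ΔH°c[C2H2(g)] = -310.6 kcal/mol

With combustion enthalpies, reactants minus products:
= [10·(-68.3) + 2·(-310.6) + 6·(-94.0)] − [2·(-372.8) + 2·(-491.9)]
= -138.8 kcal/mol

ΔH° = -138.8 kcal/mol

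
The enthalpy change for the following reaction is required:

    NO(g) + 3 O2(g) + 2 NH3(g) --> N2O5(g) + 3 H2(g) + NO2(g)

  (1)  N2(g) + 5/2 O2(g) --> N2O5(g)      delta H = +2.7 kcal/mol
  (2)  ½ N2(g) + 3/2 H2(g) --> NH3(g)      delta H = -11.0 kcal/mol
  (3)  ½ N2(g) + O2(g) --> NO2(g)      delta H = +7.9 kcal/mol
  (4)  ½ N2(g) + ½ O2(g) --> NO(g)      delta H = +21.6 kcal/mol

delta H = 11.0 kcal/mol

(1) as written: +2.7 kcal/mol
(2) reversed and × 2: (-2)·(-11.0) = +22.0 kcal/mol
(3) as written: +7.9 kcal/mol
(4) reversed: -21.6 kcal/mol
Since enthalpy is a state function, delta H = (+2.7) + (+22.0) + (+7.9) + (-21.6) = 11.0 kcal/mol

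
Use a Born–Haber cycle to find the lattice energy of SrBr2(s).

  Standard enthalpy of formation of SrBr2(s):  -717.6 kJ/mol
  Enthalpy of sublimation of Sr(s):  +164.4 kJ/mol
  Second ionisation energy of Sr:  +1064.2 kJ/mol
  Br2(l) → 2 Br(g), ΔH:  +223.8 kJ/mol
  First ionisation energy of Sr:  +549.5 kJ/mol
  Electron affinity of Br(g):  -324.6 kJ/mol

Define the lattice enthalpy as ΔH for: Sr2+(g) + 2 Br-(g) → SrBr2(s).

U = -2070.3 kJ/mol

ΔHf° = 1·ΔHsub + 1·(ΣIE) + 1·D(Br2) + 2·EA + U
-717.6 = 1·(+164.4) + 1·(+1613.7) + 1·(+223.8) + 2·(-324.6) + U
U = -717.6 − (+1352.7) = -2070.3 kJ/mol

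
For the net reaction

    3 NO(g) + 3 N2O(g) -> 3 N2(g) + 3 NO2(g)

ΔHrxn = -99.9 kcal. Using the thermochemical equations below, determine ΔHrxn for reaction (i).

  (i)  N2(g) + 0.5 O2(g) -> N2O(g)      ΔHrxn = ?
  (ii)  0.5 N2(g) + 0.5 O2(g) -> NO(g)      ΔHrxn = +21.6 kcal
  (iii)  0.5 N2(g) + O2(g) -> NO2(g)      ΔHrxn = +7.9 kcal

(i) reversed and × 3: contributes −3·x
(ii) reversed and × 3: (-3)·(+21.6) = -64.8 kcal
(iii) × 3: (3)·(+7.9) = +23.7 kcal
-99.9 = (-64.8) + (+23.7) − 3·x
x = (-99.9 − (-41.1)) / (-3) = 19.6 kcal

ΔHrxn = 19.6 kcal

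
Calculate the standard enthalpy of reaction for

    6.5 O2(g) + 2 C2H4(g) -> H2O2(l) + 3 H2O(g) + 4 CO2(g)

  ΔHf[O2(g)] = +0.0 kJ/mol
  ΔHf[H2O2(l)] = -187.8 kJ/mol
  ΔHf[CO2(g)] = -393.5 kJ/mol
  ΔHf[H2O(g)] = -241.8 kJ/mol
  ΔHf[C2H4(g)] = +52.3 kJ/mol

Products: 1·(-187.8) + 3·(-241.8) + 4·(-393.5) = -2487.2
Reactants: 13/2·(+0.0) + 2·(+52.3) = +104.6
ΔH° = (-2487.2) − (+104.6) = -2591.8 kJ/mol

ΔH° = -2591.8 kJ/mol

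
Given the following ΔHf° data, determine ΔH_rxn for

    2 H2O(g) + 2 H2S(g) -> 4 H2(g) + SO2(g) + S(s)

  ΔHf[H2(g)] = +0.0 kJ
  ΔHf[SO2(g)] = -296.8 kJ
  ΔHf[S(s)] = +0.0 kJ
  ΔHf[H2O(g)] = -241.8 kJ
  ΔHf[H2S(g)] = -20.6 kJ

Products: 4·(+0.0) + 1·(-296.8) + 1·(+0.0) = -296.8
Reactants: 2·(-241.8) + 2·(-20.6) = -524.8
ΔH_rxn = (-296.8) − (-524.8) = 228.0 kJ

ΔH_rxn = 228.0 kJ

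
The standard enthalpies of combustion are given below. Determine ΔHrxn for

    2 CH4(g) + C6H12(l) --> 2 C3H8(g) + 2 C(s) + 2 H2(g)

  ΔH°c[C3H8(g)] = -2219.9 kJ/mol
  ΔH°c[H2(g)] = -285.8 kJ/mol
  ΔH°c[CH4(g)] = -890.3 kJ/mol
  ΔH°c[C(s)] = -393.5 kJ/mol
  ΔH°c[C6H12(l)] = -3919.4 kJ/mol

With combustion enthalpies, reactants minus products:
= [2·(-890.3) + 1·(-3919.4)] − [2·(-2219.9) + 2·(-393.5) + 2·(-285.8)]
= 98.4 kJ/mol

ΔHrxn = 98.4 kJ/mol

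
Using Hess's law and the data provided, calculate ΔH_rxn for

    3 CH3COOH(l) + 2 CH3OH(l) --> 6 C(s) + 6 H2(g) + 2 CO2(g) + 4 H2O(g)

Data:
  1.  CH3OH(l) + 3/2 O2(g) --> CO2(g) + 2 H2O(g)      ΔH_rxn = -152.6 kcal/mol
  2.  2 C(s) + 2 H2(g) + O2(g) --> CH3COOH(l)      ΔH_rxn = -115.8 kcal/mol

eq. 1 × 2 (scale by 2 for the 2 CH3OH(l)): (2)·(-152.6) = -305.2 kcal/mol
eq. 2 reversed and × 3 (reverse to put CH3COOH(l) on the reactant side; ×3 to match 3 CH3COOH(l) in the target): (-3)·(-115.8) = +347.4 kcal/mol
ΔH_rxn = (2)·(-152.6) + (-3)·(-115.8) = 42.2 kcal/mol

ΔH_rxn = 42.2 kcal/mol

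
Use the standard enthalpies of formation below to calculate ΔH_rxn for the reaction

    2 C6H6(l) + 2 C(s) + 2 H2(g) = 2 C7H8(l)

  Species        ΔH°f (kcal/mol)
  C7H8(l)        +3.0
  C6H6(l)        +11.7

ΔH_rxn = -17.4 kcal/mol

Products: 2·(+3.0) = +6.0
Reactants: 2·(+11.7) + 2·(+0.0) + 2·(+0.0) = +23.4
ΔH_rxn = (+6.0) − (+23.4) = -17.4 kcal/mol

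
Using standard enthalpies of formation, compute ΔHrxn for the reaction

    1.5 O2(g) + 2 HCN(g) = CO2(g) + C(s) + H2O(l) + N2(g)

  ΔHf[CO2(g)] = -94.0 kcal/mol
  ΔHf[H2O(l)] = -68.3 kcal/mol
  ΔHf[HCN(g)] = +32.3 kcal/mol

ΔHrxn = -226.9 kcal/mol

Products: 1·(-94.0) + 1·(+0.0) + 1·(-68.3) + 1·(+0.0) = -162.3
Reactants: 3/2·(+0.0) + 2·(+32.3) = +64.6
ΔHrxn = (-162.3) − (+64.6) = -226.9 kcal/mol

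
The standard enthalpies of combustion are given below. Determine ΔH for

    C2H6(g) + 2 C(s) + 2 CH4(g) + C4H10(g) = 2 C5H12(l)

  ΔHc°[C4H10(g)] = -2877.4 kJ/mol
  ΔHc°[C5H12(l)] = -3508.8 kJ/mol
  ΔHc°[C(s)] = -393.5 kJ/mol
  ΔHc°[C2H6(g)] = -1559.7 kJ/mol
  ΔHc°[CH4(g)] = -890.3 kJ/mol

ΔH = 12.9 kJ/mol

With combustion enthalpies, reactants minus products:
= [1·(-1559.7) + 2·(-393.5) + 2·(-890.3) + 1·(-2877.4)] − [2·(-3508.8)]
= 12.9 kJ/mol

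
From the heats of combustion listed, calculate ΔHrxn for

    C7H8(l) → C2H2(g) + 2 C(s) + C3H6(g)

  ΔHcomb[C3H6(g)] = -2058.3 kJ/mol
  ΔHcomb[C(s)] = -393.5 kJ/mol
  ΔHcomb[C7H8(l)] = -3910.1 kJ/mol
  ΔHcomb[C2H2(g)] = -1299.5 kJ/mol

Using ΔH = Σ nΔHc°(reactants) − Σ nΔHc°(products):
= [1·(-3910.1)] − [1·(-1299.5) + 2·(-393.5) + 1·(-2058.3)]
= 234.7 kJ/mol

ΔHrxn = 234.7 kJ/mol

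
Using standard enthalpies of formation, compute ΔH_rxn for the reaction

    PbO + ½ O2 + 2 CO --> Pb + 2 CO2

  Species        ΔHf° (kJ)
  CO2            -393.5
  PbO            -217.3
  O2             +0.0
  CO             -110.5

ΔH°rxn = Σ nΔHf°(products) − Σ nΔHf°(reactants).
Products: 1·(+0.0) + 2·(-393.5) = -787.0
Reactants: 1·(-217.3) + 1/2·(+0.0) + 2·(-110.5) = -438.3
ΔH_rxn = (-787.0) − (-438.3) = -348.7 kJ

ΔH_rxn = -348.7 kJ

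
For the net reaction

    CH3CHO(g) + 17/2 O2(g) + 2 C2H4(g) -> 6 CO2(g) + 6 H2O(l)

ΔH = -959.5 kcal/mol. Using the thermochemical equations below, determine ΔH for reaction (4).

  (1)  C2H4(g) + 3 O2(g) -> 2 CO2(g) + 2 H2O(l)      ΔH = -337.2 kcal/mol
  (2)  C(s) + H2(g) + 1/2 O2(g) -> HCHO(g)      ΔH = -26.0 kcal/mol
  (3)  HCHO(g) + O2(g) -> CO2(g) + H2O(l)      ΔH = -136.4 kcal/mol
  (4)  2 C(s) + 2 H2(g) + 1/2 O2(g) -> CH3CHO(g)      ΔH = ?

ΔH = -39.7 kcal/mol

(1) × 2 (scale by 2 for the 2 C2H4(g)): (2)·(-337.2) = -674.4 kcal/mol
(2) × 2: (2)·(-26.0) = -52.0 kcal/mol
(3) × 2: (2)·(-136.4) = -272.8 kcal/mol
(4) reversed (CH3CHO(g) must end up as a reactant): contributes −x
-959.5 = (-674.4) + (-52.0) + (-272.8) − x
x = (-959.5 − (-999.2)) / (-1) = -39.7 kcal/mol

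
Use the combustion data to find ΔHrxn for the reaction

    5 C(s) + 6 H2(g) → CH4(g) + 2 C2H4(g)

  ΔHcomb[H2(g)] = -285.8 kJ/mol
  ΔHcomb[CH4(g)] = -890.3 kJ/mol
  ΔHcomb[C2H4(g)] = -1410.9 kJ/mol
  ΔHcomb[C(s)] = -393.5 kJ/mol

ΔHrxn = 29.8 kJ/mol

Using ΔH = Σ nΔHc°(reactants) − Σ nΔHc°(products):
= [5·(-393.5) + 6·(-285.8)] − [1·(-890.3) + 2·(-1410.9)]
= 29.8 kJ/mol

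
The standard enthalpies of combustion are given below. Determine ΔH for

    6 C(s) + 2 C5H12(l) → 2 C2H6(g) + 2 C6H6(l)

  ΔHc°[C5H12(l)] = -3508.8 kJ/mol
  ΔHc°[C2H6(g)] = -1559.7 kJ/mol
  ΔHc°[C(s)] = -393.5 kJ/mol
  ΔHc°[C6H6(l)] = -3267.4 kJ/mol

With combustion enthalpies, reactants minus products:
= [6·(-393.5) + 2·(-3508.8)] − [2·(-1559.7) + 2·(-3267.4)]
= 275.6 kJ/mol

ΔH = 275.6 kJ/mol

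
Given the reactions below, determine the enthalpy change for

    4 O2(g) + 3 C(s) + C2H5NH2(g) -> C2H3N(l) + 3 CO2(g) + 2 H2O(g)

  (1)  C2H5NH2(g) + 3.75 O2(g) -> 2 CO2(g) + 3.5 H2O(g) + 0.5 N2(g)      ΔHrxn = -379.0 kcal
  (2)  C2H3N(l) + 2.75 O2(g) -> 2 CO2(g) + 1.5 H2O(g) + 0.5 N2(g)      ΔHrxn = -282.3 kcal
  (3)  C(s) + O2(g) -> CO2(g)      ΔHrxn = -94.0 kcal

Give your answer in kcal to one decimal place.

(1) as written: -379.0 kcal
(2) reversed: +282.3 kcal
(3) × 3: (3)·(-94.0) = -282.0 kcal
By Hess's law, ΔHrxn = (-379.0) + (+282.3) + (-282.0) = -378.7 kcal

ΔHrxn = -378.7 kcal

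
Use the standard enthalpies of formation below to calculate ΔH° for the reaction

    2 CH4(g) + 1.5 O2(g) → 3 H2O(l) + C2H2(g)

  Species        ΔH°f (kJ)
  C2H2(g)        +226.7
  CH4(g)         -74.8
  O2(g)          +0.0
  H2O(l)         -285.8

ΔH°rxn = Σ nΔHf°(products) − Σ nΔHf°(reactants).
Products: 3·(-285.8) + 1·(+226.7) = -630.7
Reactants: 2·(-74.8) + 3/2·(+0.0) = -149.6
ΔH° = (-630.7) − (-149.6) = -481.1 kJ

ΔH° = -481.1 kJ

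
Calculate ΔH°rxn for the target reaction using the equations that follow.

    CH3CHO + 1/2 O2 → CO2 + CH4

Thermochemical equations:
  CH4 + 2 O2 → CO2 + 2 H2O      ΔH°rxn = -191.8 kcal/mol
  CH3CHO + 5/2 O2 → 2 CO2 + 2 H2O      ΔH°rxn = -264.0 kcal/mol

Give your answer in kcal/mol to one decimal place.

ΔH°rxn = -72.2 kcal/mol

equation 1 reversed (CH4 must end up as a product): +191.8 kcal/mol
equation 2 as written (CH3CHO already on the reactant side): -264.0 kcal/mol
Since enthalpy is a state function, ΔH°rxn = (-1)·(-191.8) + (1)·(-264.0) = -72.2 kcal/mol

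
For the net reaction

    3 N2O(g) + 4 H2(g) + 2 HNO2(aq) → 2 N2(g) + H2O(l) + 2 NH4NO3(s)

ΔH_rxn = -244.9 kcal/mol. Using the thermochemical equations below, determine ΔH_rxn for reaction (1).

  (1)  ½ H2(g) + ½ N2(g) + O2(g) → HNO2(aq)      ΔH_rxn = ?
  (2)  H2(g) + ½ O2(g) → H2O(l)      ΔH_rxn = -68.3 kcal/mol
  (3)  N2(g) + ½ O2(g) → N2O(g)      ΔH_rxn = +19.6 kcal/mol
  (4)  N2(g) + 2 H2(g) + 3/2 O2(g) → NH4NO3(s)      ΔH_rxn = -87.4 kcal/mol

ΔH_rxn = -28.5 kcal/mol

(1) reversed and × 2 (reverse to put HNO2(aq) on the reactant side; scale by 2 for the 2 HNO2(aq)): contributes −2·x
(2) as written (H2O(l) already on the product side): -68.3 kcal/mol
(3) reversed and × 3 (N2O(g) must end up as a reactant; ×3 to match 3 N2O(g) in the target): (-3)·(+19.6) = -58.8 kcal/mol
(4) × 2 (×2 to match 2 NH4NO3(s) in the target): (2)·(-87.4) = -174.8 kcal/mol
-244.9 = (-68.3) + (-58.8) + (-174.8) − 2·x
x = (-244.9 − (-301.9)) / (-2) = -28.5 kcal/mol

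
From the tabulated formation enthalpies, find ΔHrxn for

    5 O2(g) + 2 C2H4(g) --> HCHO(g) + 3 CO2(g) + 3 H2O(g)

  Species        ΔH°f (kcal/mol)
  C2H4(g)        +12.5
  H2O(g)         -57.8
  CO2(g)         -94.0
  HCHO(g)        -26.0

ΔHrxn = -506.4 kcal/mol

Products: 1·(-26.0) + 3·(-94.0) + 3·(-57.8) = -481.4
Reactants: 5·(+0.0) + 2·(+12.5) = +25.0
ΔHrxn = (-481.4) − (+25.0) = -506.4 kcal/mol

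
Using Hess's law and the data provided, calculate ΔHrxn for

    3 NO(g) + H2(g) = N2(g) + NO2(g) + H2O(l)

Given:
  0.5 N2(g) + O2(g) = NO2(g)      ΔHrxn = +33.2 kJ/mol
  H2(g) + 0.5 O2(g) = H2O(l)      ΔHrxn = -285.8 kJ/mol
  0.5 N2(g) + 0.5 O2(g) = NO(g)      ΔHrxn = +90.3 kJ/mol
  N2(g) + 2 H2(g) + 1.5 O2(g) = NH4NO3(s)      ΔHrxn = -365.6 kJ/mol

ΔHrxn = -523.5 kJ/mol

equation 1 as written: +33.2 kJ/mol
equation 2 as written: -285.8 kJ/mol
equation 3 reversed and × 3: (-3)·(+90.3) = -270.9 kJ/mol
equation 4: not needed.
Since enthalpy is a state function, ΔHrxn = (1)·(+33.2) + (1)·(-285.8) + (-3)·(+90.3) = -523.5 kJ/mol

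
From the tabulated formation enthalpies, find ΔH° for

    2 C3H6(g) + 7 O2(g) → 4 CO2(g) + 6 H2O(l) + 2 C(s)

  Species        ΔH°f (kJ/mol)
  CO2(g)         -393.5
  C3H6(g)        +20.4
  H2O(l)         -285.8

Products: 4·(-393.5) + 6·(-285.8) + 2·(+0.0) = -3288.8
Reactants: 2·(+20.4) + 7·(+0.0) = +40.8
ΔH° = (-3288.8) − (+40.8) = -3329.6 kJ/mol

ΔH° = -3329.6 kJ/mol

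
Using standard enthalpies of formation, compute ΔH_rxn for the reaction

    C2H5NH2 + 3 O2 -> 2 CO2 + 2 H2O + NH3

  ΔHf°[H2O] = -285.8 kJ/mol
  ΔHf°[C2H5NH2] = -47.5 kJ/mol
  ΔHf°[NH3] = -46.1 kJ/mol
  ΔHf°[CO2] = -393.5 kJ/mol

ΔH_rxn = -1357.2 kJ/mol

Products: 2·(-393.5) + 2·(-285.8) + 1·(-46.1) = -1404.7
Reactants: 1·(-47.5) + 3·(+0.0) = -47.5
ΔH_rxn = (-1404.7) − (-47.5) = -1357.2 kJ/mol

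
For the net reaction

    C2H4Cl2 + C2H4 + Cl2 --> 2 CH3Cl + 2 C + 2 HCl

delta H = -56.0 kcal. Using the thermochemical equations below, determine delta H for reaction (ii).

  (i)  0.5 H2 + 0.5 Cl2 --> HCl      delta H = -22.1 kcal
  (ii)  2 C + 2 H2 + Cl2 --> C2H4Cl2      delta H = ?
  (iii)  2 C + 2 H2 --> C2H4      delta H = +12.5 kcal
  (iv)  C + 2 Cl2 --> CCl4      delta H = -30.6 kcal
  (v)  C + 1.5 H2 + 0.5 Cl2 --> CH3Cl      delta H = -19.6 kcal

(i) × 2: (2)·(-22.1) = -44.2 kcal
(ii) reversed: contributes −x
(iii) reversed: -12.5 kcal
(iv): not needed.
(v) × 2: (2)·(-19.6) = -39.2 kcal
-56.0 = (-44.2) + (-12.5) + (-39.2) − x
x = (-56.0 − (-95.9)) / (-1) = -39.9 kcal

delta H = -39.9 kcal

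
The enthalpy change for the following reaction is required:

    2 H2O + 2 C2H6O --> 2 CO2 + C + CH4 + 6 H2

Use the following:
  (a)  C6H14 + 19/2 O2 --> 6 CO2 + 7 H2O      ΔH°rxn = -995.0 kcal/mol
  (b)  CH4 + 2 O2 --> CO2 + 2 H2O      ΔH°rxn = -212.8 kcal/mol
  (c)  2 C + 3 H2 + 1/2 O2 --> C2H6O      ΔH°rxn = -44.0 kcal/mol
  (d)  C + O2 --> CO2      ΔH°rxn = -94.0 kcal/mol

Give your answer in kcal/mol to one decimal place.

ΔH°rxn = 18.8 kcal/mol

(a): not needed (C6H14 appears nowhere else).
(b) reversed (CH4 must end up as a product): +212.8 kcal/mol
(c) reversed and × 2 (C2H6O must end up as a reactant; ×2 to match 2 C2H6O in the target): (-2)·(-44.0) = +88.0 kcal/mol
(d) × 3: (3)·(-94.0) = -282.0 kcal/mol
Combining the equations, ΔH°rxn = (-1)·(-212.8) + (-2)·(-44.0) + (3)·(-94.0) = 18.8 kcal/mol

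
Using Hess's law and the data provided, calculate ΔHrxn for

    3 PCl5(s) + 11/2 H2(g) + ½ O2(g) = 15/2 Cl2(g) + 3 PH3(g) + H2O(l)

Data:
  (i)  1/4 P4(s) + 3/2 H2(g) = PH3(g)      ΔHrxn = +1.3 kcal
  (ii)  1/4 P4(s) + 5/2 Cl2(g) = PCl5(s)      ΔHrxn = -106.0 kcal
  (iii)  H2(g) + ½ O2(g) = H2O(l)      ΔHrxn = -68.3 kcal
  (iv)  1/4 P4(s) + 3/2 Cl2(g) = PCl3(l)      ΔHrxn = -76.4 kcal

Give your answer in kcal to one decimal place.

ΔHrxn = 253.6 kcal

(i) × 3 (×3 to match 3 PH3(g) in the target): (3)·(+1.3) = +3.9 kcal
(ii) reversed and × 3 (reverse to put PCl5(s) on the reactant side; scale by 3 for the 3 PCl5(s)): (-3)·(-106.0) = +318.0 kcal
(iii) as written (H2O(l) already on the product side): -68.3 kcal
(iv): not needed (PCl3(l) appears nowhere else).
By Hess's law, ΔHrxn = (+3.9) + (+318.0) + (-68.3) = 253.6 kcal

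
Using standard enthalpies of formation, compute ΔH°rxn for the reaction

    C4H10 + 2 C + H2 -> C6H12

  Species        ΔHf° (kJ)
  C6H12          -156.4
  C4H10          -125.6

Products: 1·(-156.4) = -156.4
Reactants: 1·(-125.6) + 2·(+0.0) + 1·(+0.0) = -125.6
ΔH°rxn = (-156.4) − (-125.6) = -30.8 kJ

ΔH°rxn = -30.8 kJ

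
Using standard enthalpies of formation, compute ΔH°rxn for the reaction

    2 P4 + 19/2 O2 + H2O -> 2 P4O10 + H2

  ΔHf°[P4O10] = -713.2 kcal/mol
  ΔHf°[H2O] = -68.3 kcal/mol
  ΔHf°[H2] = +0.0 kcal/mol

ΔH°rxn = -1358.1 kcal/mol

Products: 2·(-713.2) + 1·(+0.0) = -1426.4
Reactants: 2·(+0.0) + 19/2·(+0.0) + 1·(-68.3) = -68.3
ΔH°rxn = (-1426.4) − (-68.3) = -1358.1 kcal/mol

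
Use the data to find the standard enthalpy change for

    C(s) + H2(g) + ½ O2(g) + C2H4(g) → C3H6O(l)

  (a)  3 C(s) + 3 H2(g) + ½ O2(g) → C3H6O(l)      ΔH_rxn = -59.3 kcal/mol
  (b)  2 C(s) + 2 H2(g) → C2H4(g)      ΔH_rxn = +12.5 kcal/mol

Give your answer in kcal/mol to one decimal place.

(a) as written (C3H6O(l) already on the product side): -59.3 kcal/mol
(b) reversed (C2H4(g) must end up as a reactant): -12.5 kcal/mol
Summing the manipulated equations, ΔH_rxn = (1)·(-59.3) + (-1)·(+12.5) = -71.8 kcal/mol

ΔH_rxn = -71.8 kcal/mol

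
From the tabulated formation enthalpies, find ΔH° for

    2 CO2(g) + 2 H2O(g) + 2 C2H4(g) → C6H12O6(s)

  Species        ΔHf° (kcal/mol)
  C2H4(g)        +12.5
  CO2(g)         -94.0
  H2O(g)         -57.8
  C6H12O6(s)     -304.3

Products: 1·(-304.3) = -304.3
Reactants: 2·(-94.0) + 2·(-57.8) + 2·(+12.5) = -278.6
ΔH° = (-304.3) − (-278.6) = -25.7 kcal/mol

ΔH° = -25.7 kcal/mol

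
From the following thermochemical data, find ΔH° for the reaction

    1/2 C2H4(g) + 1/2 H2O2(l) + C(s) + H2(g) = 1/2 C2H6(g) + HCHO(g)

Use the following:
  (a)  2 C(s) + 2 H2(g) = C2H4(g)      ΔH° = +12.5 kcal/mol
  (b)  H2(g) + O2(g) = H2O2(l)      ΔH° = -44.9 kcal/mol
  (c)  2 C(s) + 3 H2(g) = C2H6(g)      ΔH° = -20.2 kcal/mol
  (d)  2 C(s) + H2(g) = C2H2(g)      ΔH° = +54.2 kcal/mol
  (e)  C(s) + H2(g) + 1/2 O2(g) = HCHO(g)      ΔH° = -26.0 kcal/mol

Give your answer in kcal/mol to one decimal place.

(a) reversed and × 1/2 (reverse to put C2H4(g) on the reactant side; scale by 1/2 for the 1/2 C2H4(g)): (-1/2)·(+12.5) = -6.25 kcal/mol
(b) reversed and × 1/2 (H2O2(l) must end up as a reactant; scale by 1/2 for the 1/2 H2O2(l)): (-1/2)·(-44.9) = +22.45 kcal/mol
(c) × 1/2 (×1/2 to match 1/2 C2H6(g) in the target): (1/2)·(-20.2) = -10.1 kcal/mol
(d): not needed (C2H2(g) appears nowhere else).
(e) as written (HCHO(g) already on the product side): -26.0 kcal/mol
ΔH° = (-6.25) + (+22.45) + (-10.1) + (-26.0) = -19.9 kcal/mol

ΔH° = -19.9 kcal/mol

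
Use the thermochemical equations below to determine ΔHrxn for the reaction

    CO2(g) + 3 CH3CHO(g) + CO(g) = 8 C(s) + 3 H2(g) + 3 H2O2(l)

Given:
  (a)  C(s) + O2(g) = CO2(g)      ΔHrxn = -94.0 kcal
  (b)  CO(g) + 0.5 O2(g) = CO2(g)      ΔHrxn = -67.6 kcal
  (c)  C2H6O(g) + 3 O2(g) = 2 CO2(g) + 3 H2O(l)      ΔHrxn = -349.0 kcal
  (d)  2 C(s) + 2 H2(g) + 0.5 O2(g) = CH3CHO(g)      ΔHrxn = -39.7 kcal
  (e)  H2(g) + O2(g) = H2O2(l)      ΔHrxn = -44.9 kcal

ΔHrxn = 104.8 kcal

(a) reversed and × 2: (-2)·(-94.0) = +188.0 kcal
(b) as written: -67.6 kcal
(c): not needed.
(d) reversed and × 3: (-3)·(-39.7) = +119.1 kcal
(e) × 3: (3)·(-44.9) = -134.7 kcal
By Hess's law, ΔHrxn = (+188.0) + (-67.6) + (+119.1) + (-134.7) = 104.8 kcal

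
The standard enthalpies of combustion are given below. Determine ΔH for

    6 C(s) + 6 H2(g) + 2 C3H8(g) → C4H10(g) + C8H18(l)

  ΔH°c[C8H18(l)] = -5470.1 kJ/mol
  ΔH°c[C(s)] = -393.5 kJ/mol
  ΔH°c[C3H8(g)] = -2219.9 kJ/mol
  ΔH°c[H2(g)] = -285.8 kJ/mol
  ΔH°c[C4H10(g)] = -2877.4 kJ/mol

ΔH = -168.1 kJ/mol

With combustion enthalpies, reactants minus products:
= [6·(-393.5) + 6·(-285.8) + 2·(-2219.9)] − [1·(-2877.4) + 1·(-5470.1)]
= -168.1 kJ/mol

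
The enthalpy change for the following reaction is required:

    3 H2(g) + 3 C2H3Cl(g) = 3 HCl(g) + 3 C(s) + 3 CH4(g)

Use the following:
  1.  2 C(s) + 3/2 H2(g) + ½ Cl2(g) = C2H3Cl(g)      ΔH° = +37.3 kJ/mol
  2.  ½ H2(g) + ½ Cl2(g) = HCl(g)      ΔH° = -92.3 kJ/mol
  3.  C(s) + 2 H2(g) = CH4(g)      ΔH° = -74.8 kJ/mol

ΔH° = -613.2 kJ/mol

eq. 1 reversed and × 3: (-3)·(+37.3) = -111.9 kJ/mol
eq. 2 × 3: (3)·(-92.3) = -276.9 kJ/mol
eq. 3 × 3: (3)·(-74.8) = -224.4 kJ/mol
ΔH° = (-3)·(+37.3) + (3)·(-92.3) + (3)·(-74.8) = -613.2 kJ/mol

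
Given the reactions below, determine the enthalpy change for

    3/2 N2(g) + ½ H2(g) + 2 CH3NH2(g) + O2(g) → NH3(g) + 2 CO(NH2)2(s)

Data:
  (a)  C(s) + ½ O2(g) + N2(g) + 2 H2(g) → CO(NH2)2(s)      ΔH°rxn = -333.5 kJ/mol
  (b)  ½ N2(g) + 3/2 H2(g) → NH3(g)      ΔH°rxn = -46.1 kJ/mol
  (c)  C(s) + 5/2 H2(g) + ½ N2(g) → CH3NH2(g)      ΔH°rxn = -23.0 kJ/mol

ΔH°rxn = -667.1 kJ/mol

(a) × 2 (scale by 2 for the 2 CO(NH2)2(s)): (2)·(-333.5) = -667.0 kJ/mol
(b) as written (NH3(g) already on the product side): -46.1 kJ/mol
(c) reversed and × 2 (CH3NH2(g) must end up as a reactant; ×2 to match 2 CH3NH2(g) in the target): (-2)·(-23.0) = +46.0 kJ/mol
Summing the manipulated equations, ΔH°rxn = (2)·(-333.5) + (1)·(-46.1) + (-2)·(-23.0) = -667.1 kJ/mol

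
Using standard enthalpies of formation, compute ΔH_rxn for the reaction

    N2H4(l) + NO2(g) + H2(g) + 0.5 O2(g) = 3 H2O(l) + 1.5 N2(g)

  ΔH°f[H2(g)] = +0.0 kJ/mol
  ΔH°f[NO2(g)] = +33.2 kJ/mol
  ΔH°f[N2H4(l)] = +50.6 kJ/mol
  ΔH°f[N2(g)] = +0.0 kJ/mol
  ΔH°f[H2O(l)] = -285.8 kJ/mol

ΔH_rxn = -941.2 kJ/mol

ΔH°rxn = Σ nΔHf°(products) − Σ nΔHf°(reactants).
Products: 3·(-285.8) + 3/2·(+0.0) = -857.4
Reactants: 1·(+50.6) + 1·(+33.2) + 1·(+0.0) + 1/2·(+0.0) = +83.8
ΔH_rxn = (-857.4) − (+83.8) = -941.2 kJ/mol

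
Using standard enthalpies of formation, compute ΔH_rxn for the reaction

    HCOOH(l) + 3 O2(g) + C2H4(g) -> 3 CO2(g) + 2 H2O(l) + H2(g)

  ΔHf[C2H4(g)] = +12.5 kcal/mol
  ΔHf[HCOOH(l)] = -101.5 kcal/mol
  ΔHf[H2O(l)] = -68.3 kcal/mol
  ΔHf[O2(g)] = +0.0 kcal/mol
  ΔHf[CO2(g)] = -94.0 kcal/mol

ΔH_rxn = -329.6 kcal/mol

Products: 3·(-94.0) + 2·(-68.3) + 1·(+0.0) = -418.6
Reactants: 1·(-101.5) + 3·(+0.0) + 1·(+12.5) = -89.0
ΔH_rxn = (-418.6) − (-89.0) = -329.6 kcal/mol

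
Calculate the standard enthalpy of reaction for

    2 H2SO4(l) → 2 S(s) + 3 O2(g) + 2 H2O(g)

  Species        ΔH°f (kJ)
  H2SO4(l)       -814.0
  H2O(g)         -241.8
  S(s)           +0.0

ΔHrxn = 1144.4 kJ

Products: 2·(+0.0) + 3·(+0.0) + 2·(-241.8) = -483.6
Reactants: 2·(-814.0) = -1628.0
ΔHrxn = (-483.6) − (-1628.0) = 1144.4 kJ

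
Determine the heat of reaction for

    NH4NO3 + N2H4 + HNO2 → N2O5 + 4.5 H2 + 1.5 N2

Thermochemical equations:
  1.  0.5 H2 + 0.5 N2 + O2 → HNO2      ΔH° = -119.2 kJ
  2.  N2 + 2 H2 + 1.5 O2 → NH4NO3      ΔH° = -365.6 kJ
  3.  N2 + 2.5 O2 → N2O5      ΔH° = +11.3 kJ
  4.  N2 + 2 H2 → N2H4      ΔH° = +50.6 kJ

eq. 1 reversed (HNO2 must end up as a reactant): +119.2 kJ
eq. 2 reversed (reverse to put NH4NO3 on the reactant side): +365.6 kJ
eq. 3 as written (N2O5 already on the product side): +11.3 kJ
eq. 4 reversed (reverse to put N2H4 on the reactant side): -50.6 kJ
ΔH° = (-1)·(-119.2) + (-1)·(-365.6) + (1)·(+11.3) + (-1)·(+50.6) = 445.5 kJ

ΔH° = 445.5 kJ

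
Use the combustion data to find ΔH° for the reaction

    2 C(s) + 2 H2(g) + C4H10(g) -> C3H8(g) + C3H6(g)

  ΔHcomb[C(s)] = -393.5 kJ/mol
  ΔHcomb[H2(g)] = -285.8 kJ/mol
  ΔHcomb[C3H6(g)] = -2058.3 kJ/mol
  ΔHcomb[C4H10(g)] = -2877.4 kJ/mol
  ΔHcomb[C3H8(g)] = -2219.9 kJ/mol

ΔH° = 42.2 kJ/mol

Using ΔH = Σ nΔHc°(reactants) − Σ nΔHc°(products):
= [2·(-393.5) + 2·(-285.8) + 1·(-2877.4)] − [1·(-2219.9) + 1·(-2058.3)]
= 42.2 kJ/mol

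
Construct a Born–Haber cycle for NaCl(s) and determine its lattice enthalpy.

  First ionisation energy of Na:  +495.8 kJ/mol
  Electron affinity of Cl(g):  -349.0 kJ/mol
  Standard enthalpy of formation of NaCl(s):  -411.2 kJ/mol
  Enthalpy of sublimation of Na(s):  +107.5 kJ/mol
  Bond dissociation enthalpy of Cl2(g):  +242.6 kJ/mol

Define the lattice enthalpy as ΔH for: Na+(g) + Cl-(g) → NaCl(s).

U = -786.8 kJ/mol

ΔHf° = 1·ΔHsub + 1·(ΣIE) + 1/2·D(Cl2) + 1·EA + U
-411.2 = 1·(+107.5) + 1·(+495.8) + 1/2·(+242.6) + 1·(-349.0) + U
U = -411.2 − (+375.6) = -786.8 kJ/mol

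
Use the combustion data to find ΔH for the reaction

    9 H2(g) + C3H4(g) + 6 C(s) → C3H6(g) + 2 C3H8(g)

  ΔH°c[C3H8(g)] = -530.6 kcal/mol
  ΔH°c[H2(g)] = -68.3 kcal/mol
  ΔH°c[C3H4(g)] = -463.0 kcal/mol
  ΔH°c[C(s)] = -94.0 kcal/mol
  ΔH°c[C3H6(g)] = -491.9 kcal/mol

Using ΔH = Σ nΔHc°(reactants) − Σ nΔHc°(products):
= [9·(-68.3) + 1·(-463.0) + 6·(-94.0)] − [1·(-491.9) + 2·(-530.6)]
= -88.6 kcal/mol

ΔH = -88.6 kcal/mol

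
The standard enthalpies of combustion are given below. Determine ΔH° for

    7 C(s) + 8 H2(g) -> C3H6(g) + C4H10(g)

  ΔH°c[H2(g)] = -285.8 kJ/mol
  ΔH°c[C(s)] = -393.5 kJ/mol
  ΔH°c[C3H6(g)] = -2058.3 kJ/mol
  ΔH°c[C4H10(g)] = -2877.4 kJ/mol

Using ΔH = Σ nΔHc°(reactants) − Σ nΔHc°(products):
= [7·(-393.5) + 8·(-285.8)] − [1·(-2058.3) + 1·(-2877.4)]
= -105.2 kJ/mol

ΔH° = -105.2 kJ/mol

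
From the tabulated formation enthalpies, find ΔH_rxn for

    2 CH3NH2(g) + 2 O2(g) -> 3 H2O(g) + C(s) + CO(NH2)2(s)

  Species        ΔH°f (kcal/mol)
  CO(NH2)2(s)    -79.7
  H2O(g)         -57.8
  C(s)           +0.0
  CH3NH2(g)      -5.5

Products: 3·(-57.8) + 1·(+0.0) + 1·(-79.7) = -253.1
Reactants: 2·(-5.5) + 2·(+0.0) = -11.0
ΔH_rxn = (-253.1) − (-11.0) = -242.1 kcal/mol

ΔH_rxn = -242.1 kcal/mol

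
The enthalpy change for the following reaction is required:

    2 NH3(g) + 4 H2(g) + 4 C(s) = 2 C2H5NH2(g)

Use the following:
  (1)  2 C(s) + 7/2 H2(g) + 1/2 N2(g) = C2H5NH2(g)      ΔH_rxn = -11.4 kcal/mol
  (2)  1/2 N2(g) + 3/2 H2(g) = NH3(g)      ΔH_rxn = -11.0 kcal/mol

ΔH_rxn = -0.8 kcal/mol

(1) × 2: (2)·(-11.4) = -22.8 kcal/mol
(2) reversed and × 2: (-2)·(-11.0) = +22.0 kcal/mol
Since enthalpy is a state function, ΔH_rxn = (2)·(-11.4) + (-2)·(-11.0) = -0.8 kcal/mol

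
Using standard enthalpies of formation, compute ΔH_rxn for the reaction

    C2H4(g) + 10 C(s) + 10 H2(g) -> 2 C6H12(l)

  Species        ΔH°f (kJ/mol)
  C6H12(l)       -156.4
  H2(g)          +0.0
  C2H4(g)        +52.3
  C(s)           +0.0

ΔH_rxn = -365.1 kJ/mol

Products: 2·(-156.4) = -312.8
Reactants: 1·(+52.3) + 10·(+0.0) + 10·(+0.0) = +52.3
ΔH_rxn = (-312.8) − (+52.3) = -365.1 kJ/mol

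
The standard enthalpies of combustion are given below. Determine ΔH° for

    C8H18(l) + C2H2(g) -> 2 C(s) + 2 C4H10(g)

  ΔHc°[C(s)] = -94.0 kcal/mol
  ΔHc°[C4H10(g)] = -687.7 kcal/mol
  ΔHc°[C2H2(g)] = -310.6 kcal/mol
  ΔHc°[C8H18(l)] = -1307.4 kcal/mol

With combustion enthalpies, reactants minus products:
= [1·(-1307.4) + 1·(-310.6)] − [2·(-94.0) + 2·(-687.7)]
= -54.6 kcal/mol

ΔH° = -54.6 kcal/mol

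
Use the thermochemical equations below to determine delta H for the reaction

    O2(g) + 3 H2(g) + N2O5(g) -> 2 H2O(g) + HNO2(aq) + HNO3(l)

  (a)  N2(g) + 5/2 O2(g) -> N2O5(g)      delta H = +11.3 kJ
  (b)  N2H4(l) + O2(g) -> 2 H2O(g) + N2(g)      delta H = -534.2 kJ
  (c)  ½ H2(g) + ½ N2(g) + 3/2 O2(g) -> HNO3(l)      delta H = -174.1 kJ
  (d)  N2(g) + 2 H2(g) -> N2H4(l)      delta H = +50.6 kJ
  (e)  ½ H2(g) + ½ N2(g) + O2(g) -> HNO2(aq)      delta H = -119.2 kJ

delta H = -788.2 kJ

(a) reversed: -11.3 kJ
(b) as written: -534.2 kJ
(c) as written: -174.1 kJ
(d) as written: +50.6 kJ
(e) as written: -119.2 kJ
Combining the equations, delta H = (-1)·(+11.3) + (1)·(-534.2) + (1)·(-174.1) + (1)·(+50.6) + (1)·(-119.2) = -788.2 kJ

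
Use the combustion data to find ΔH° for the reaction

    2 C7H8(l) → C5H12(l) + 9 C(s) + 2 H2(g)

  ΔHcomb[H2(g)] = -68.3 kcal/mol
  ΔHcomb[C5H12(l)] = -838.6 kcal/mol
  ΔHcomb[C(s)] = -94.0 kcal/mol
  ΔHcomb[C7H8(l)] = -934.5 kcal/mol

ΔH° = -47.8 kcal/mol

With combustion enthalpies, reactants minus products:
= [2·(-934.5)] − [1·(-838.6) + 9·(-94.0) + 2·(-68.3)]
= -47.8 kcal/mol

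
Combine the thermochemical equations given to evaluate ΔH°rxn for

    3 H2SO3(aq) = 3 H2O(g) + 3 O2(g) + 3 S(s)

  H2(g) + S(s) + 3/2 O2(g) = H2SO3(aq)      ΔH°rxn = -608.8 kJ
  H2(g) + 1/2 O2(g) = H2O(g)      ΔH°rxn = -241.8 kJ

equation 1 reversed and × 3 (H2SO3(aq) must end up as a reactant; ×3 to match 3 H2SO3(aq) in the target): (-3)·(-608.8) = +1826.4 kJ
equation 2 × 3 (scale by 3 for the 3 H2O(g)): (3)·(-241.8) = -725.4 kJ
ΔH°rxn = (-3)·(-608.8) + (3)·(-241.8) = 1101.0 kJ

ΔH°rxn = 1101.0 kJ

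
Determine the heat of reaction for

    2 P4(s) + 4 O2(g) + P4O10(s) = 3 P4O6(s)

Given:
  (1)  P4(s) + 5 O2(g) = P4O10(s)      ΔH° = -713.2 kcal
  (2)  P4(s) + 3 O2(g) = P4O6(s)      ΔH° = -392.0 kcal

ΔH° = -462.8 kcal

(1) reversed: +713.2 kcal
(2) × 3: (3)·(-392.0) = -1176.0 kcal
ΔH° = (-1)·(-713.2) + (3)·(-392.0) = -462.8 kcal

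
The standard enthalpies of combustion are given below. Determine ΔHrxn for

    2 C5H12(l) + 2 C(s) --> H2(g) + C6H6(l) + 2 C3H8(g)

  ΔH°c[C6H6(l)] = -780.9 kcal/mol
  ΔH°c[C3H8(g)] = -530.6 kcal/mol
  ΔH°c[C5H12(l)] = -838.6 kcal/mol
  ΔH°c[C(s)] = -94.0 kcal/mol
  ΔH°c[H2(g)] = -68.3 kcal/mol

ΔHrxn = 45.2 kcal/mol

With combustion enthalpies, reactants minus products:
= [2·(-838.6) + 2·(-94.0)] − [1·(-68.3) + 1·(-780.9) + 2·(-530.6)]
= 45.2 kcal/mol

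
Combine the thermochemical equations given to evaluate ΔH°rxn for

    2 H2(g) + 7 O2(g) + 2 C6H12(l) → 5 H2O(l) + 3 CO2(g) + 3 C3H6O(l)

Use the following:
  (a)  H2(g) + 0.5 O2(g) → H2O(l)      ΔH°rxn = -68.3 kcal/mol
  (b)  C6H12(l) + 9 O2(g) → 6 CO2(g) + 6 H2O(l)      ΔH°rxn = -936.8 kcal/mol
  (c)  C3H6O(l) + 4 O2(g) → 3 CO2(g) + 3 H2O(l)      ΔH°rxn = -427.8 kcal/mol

(a) × 2: (2)·(-68.3) = -136.6 kcal/mol
(b) × 2: (2)·(-936.8) = -1873.6 kcal/mol
(c) reversed and × 3: (-3)·(-427.8) = +1283.4 kcal/mol
Combining the equations, ΔH°rxn = (2)·(-68.3) + (2)·(-936.8) + (-3)·(-427.8) = -726.8 kcal/mol

ΔH°rxn = -726.8 kcal/mol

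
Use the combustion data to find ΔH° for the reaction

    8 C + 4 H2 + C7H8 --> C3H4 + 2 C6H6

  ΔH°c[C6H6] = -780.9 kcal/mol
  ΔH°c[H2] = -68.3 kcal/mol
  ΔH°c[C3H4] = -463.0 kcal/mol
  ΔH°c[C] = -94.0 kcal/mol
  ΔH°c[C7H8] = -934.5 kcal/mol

ΔH° = 65.1 kcal/mol

Using ΔH = Σ nΔHc°(reactants) − Σ nΔHc°(products):
= [8·(-94.0) + 4·(-68.3) + 1·(-934.5)] − [1·(-463.0) + 2·(-780.9)]
= 65.1 kcal/mol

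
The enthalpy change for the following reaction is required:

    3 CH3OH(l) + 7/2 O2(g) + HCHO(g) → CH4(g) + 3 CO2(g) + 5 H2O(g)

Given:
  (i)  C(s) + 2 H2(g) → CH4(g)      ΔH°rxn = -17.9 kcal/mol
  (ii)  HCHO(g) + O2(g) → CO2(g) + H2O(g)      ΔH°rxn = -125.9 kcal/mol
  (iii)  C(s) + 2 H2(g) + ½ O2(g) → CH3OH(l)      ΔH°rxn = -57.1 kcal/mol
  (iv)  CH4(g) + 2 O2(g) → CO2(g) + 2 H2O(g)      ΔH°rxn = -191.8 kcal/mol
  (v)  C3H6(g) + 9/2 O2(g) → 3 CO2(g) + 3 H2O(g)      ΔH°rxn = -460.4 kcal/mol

(i) × 3: (3)·(-17.9) = -53.7 kcal/mol
(ii) as written (HCHO(g) already on the reactant side): -125.9 kcal/mol
(iii) reversed and × 3 (CH3OH(l) must end up as a reactant; ×3 to match 3 CH3OH(l) in the target): (-3)·(-57.1) = +171.3 kcal/mol
(iv) × 2: (2)·(-191.8) = -383.6 kcal/mol
(v): not needed (C3H6(g) appears nowhere else).
ΔH°rxn = (-53.7) + (-125.9) + (+171.3) + (-383.6) = -391.9 kcal/mol

ΔH°rxn = -391.9 kcal/mol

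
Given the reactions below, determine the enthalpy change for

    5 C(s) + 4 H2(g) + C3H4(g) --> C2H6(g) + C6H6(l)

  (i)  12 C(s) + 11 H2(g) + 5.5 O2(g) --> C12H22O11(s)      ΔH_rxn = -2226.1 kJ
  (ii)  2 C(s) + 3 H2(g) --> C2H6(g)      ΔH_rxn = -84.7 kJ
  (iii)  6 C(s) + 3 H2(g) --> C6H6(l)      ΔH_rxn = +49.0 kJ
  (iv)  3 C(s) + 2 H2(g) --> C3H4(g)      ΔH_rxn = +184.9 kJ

(i): not needed.
(ii) as written: -84.7 kJ
(iii) as written: +49.0 kJ
(iv) reversed: -184.9 kJ
ΔH_rxn = (-84.7) + (+49.0) + (-184.9) = -220.6 kJ

ΔH_rxn = -220.6 kJ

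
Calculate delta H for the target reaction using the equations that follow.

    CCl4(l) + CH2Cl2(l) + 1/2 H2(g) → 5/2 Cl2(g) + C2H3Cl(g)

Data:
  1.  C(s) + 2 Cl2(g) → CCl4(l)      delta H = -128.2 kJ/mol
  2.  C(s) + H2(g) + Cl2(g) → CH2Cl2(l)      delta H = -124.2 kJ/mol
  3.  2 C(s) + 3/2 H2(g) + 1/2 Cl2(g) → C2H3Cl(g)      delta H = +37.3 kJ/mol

delta H = 289.7 kJ/mol

eq. 1 reversed: +128.2 kJ/mol
eq. 2 reversed: +124.2 kJ/mol
eq. 3 as written: +37.3 kJ/mol
delta H = (-1)·(-128.2) + (-1)·(-124.2) + (1)·(+37.3) = 289.7 kJ/mol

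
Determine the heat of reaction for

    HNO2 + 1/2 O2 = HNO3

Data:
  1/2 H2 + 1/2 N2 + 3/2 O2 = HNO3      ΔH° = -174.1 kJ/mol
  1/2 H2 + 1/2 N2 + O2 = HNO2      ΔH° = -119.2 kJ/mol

ΔH° = -54.9 kJ/mol

equation 1 as written (HNO3 already on the product side): -174.1 kJ/mol
equation 2 reversed (HNO2 must end up as a reactant): +119.2 kJ/mol
ΔH° = (1)·(-174.1) + (-1)·(-119.2) = -54.9 kJ/mol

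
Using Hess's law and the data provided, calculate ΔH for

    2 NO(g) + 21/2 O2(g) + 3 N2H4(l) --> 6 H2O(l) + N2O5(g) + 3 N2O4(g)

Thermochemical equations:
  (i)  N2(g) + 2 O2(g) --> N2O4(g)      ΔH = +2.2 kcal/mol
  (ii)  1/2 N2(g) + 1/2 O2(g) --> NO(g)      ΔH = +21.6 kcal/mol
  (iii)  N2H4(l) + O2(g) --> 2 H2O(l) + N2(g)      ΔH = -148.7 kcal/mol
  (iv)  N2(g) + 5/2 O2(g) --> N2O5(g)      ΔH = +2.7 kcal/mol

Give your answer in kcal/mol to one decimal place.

ΔH = -480.0 kcal/mol

(i) × 3 (scale by 3 for the 3 N2O4(g)): (3)·(+2.2) = +6.6 kcal/mol
(ii) reversed and × 2 (NO(g) must end up as a reactant; scale by 2 for the 2 NO(g)): (-2)·(+21.6) = -43.2 kcal/mol
(iii) × 3 (×3 to match 3 N2H4(l) in the target): (3)·(-148.7) = -446.1 kcal/mol
(iv) as written (N2O5(g) already on the product side): +2.7 kcal/mol
Combining the equations, ΔH = (3)·(+2.2) + (-2)·(+21.6) + (3)·(-148.7) + (1)·(+2.7) = -480.0 kcal/mol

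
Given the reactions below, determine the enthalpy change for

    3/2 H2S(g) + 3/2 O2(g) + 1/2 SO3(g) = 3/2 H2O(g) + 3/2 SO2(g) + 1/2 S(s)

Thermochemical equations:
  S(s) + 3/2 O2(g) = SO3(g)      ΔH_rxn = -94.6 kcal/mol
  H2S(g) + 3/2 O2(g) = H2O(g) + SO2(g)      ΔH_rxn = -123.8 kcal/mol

equation 1 reversed and × 1/2 (SO3(g) must end up as a reactant; scale by 1/2 for the 1/2 SO3(g)): (-1/2)·(-94.6) = +47.3 kcal/mol
equation 2 × 3/2 (×3/2 to match 3/2 H2S(g) in the target): (3/2)·(-123.8) = -185.7 kcal/mol
By Hess's law, ΔH_rxn = (+47.3) + (-185.7) = -138.4 kcal/mol

ΔH_rxn = -138.4 kcal/mol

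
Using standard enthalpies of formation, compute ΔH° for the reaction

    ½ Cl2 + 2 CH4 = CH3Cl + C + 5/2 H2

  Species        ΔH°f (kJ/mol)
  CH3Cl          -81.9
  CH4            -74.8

ΔH° = 67.7 kJ/mol

Products: 1·(-81.9) + 1·(+0.0) + 5/2·(+0.0) = -81.9
Reactants: 1/2·(+0.0) + 2·(-74.8) = -149.6
ΔH° = (-81.9) − (-149.6) = 67.7 kJ/mol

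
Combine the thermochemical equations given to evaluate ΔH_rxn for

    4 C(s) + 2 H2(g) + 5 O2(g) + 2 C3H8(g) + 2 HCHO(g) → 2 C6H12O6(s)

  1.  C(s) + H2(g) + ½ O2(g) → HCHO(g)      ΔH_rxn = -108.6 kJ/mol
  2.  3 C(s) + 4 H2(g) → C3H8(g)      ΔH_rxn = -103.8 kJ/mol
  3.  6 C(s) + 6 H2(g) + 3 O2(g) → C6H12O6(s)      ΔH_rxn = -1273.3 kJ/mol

ΔH_rxn = -2121.8 kJ/mol

eq. 1 reversed and × 2: (-2)·(-108.6) = +217.2 kJ/mol
eq. 2 reversed and × 2: (-2)·(-103.8) = +207.6 kJ/mol
eq. 3 × 2: (2)·(-1273.3) = -2546.6 kJ/mol
By Hess's law, ΔH_rxn = (-2)·(-108.6) + (-2)·(-103.8) + (2)·(-1273.3) = -2121.8 kJ/mol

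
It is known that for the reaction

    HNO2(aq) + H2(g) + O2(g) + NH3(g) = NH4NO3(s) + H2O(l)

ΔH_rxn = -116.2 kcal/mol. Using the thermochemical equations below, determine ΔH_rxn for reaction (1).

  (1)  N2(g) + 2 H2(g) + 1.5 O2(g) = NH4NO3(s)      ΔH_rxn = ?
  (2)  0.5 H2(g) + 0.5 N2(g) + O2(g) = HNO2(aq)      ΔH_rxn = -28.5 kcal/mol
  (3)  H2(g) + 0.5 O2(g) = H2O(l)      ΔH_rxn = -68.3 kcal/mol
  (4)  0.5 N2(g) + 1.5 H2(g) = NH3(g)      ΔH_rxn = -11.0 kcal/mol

(1) as written (NH4NO3(s) already on the product side): contributes x
(2) reversed (reverse to put HNO2(aq) on the reactant side): +28.5 kcal/mol
(3) as written (H2O(l) already on the product side): -68.3 kcal/mol
(4) reversed (reverse to put NH3(g) on the reactant side): +11.0 kcal/mol
-116.2 = (+28.5) + (-68.3) + (+11.0) + x
x = (-116.2 − (-28.8)) / (1) = -87.4 kcal/mol

ΔH_rxn = -87.4 kcal/mol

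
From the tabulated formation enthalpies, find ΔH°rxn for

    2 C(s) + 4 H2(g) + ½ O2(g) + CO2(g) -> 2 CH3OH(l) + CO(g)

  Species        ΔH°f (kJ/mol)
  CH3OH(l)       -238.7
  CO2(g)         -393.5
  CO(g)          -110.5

ΔH°rxn = Σ nΔHf°(products) − Σ nΔHf°(reactants).
Products: 2·(-238.7) + 1·(-110.5) = -587.9
Reactants: 2·(+0.0) + 4·(+0.0) + 1/2·(+0.0) + 1·(-393.5) = -393.5
ΔH°rxn = (-587.9) − (-393.5) = -194.4 kJ/mol

ΔH°rxn = -194.4 kJ/mol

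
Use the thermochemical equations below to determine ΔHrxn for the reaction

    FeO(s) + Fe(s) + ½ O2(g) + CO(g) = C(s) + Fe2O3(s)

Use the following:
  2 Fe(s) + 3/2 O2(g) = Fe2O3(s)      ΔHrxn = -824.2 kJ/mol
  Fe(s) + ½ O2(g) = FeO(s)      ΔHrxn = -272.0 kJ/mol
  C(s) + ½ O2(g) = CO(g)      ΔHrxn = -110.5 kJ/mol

ΔHrxn = -441.7 kJ/mol

equation 1 as written (Fe2O3(s) already on the product side): -824.2 kJ/mol
equation 2 reversed (reverse to put FeO(s) on the reactant side): +272.0 kJ/mol
equation 3 reversed (CO(g) must end up as a reactant): +110.5 kJ/mol
Combining the equations, ΔHrxn = (-824.2) + (+272.0) + (+110.5) = -441.7 kJ/mol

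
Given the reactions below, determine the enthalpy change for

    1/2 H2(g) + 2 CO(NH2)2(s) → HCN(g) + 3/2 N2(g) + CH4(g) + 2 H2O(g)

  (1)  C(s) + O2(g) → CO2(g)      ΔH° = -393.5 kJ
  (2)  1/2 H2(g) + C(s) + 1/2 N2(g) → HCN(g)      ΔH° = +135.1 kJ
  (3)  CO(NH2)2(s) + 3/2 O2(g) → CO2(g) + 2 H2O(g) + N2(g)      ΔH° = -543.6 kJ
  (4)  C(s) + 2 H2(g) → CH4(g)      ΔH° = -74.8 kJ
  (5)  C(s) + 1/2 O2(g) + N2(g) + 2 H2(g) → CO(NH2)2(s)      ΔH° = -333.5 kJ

ΔH° = 243.7 kJ

(1) reversed: +393.5 kJ
(2) as written: +135.1 kJ
(3) as written: -543.6 kJ
(4) as written: -74.8 kJ
(5) reversed: +333.5 kJ
Summing the manipulated equations, ΔH° = (+393.5) + (+135.1) + (-543.6) + (-74.8) + (+333.5) = 243.7 kJ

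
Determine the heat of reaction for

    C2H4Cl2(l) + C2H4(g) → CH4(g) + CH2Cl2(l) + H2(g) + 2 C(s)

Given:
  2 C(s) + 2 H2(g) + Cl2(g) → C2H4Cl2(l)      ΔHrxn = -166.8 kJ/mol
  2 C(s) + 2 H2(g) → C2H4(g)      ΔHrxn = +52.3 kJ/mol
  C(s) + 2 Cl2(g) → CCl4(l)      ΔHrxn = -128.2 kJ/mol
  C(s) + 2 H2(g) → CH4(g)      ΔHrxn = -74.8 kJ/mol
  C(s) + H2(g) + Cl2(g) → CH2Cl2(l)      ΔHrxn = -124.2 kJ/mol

equation 1 reversed: +166.8 kJ/mol
equation 2 reversed: -52.3 kJ/mol
equation 3: not needed.
equation 4 as written: -74.8 kJ/mol
equation 5 as written: -124.2 kJ/mol
ΔHrxn = (+166.8) + (-52.3) + (-74.8) + (-124.2) = -84.5 kJ/mol

ΔHrxn = -84.5 kJ/mol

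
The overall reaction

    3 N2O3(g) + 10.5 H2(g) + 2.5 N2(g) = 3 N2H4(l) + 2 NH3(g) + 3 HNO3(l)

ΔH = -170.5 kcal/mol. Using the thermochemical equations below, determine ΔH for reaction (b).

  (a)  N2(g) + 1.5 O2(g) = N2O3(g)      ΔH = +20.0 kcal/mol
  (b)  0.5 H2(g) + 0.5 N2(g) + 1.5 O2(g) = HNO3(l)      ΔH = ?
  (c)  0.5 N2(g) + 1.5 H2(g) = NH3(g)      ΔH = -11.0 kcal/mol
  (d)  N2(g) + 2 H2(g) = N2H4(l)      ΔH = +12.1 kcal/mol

(a) reversed and × 3: (-3)·(+20.0) = -60.0 kcal/mol
(b) × 3: contributes 3·x
(c) × 2: (2)·(-11.0) = -22.0 kcal/mol
(d) × 3: (3)·(+12.1) = +36.3 kcal/mol
-170.5 = (-60.0) + (-22.0) + (+36.3) + 3·x
x = (-170.5 − (-45.7)) / (3) = -41.6 kcal/mol

ΔH = -41.6 kcal/mol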